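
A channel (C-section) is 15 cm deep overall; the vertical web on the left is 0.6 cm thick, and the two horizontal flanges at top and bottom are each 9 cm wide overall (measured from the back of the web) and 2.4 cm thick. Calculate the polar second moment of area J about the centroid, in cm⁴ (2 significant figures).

J ≈ 2200 cm⁴

Break the section into simple shapes (no overlaps), measuring from the bottom-left corner of the bounding box.
Web: 0.6 × 15, A = 9 cm², y = 7.5 cm, Ī = 168.8 cm⁴.
Top flange (beyond web): 8.4 × 2.4, A = 20.16 cm², y = 13.8 cm, Ī = 9.677 cm⁴.
Bottom flange (beyond web): 8.4 × 2.4, A = 20.16 cm², y = 1.2 cm, Ī = 9.677 cm⁴.
By symmetry the centroid is at mid-height, ȳ = 7.5 cm.
Transfer each piece to the centroidal x-axis using Ī + A·d² with d = y − 7.5:
  web: d = 0 cm → contributes +168.8 cm⁴
  top flange (beyond web): d = 6.3 cm → contributes +809.8 cm⁴
  bottom flange (beyond web): d = -6.3 cm → contributes +809.8 cm⁴
Total I = 1 788 cm⁴.
For the y-axis: x̄ = 3.979 cm.
Repeating about the centroidal y-axis gives I_y = 386.3 cm⁴.
Polar second moment: J = I_x + I_y = 2 175 cm⁴.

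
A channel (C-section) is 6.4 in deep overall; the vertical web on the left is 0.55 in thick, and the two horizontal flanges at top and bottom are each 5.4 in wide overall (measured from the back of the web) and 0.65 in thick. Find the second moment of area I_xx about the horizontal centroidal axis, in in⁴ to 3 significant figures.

I_xx ≈ 64.4 in⁴

Break the section into simple shapes (no overlaps), measuring from the bottom-left corner of the bounding box.
Web: 0.55 × 6.4, A = 3.52 in², y = 3.2 in, Ī = 12.015 in⁴.
Top flange (beyond web): 4.85 × 0.65, A = 3.1525 in², y = 6.075 in, Ī = 0.11099 in⁴.
Bottom flange (beyond web): 4.85 × 0.65, A = 3.1525 in², y = 0.325 in, Ī = 0.11099 in⁴.
By symmetry the centroid is at mid-height, ȳ = 3.2 in.
Transfer each piece to the horizontal centroidal axis using Ī + A·d² with d = y − 3.2:
  web: d = 0 in → contributes +12.015 in⁴
  top flange (beyond web): d = 2.875 in → contributes +26.168 in⁴
  bottom flange (beyond web): d = -2.875 in → contributes +26.168 in⁴
Total I = 64.352 in⁴.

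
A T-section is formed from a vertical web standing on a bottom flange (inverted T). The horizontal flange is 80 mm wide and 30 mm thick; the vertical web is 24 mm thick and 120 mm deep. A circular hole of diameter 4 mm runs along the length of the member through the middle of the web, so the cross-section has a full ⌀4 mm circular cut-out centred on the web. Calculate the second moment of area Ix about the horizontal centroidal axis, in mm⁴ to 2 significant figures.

Decompose the section into non-overlapping parts with the origin at the bottom-left of its bounding rectangle.
Flange: 80 × 30, A = 2 400 mm², y = 15 mm, Ī = 180 000 mm⁴.
Web: 24 × 120, A = 2 880 mm², y = 90 mm, Ī = 3 456 000 mm⁴.
Hole (subtracted): ⌀4, A = 12.57 mm², y = 90 mm, Ī = 12.57 mm⁴.
Centroid: ȳ = ΣA·y / ΣA = 55.83 mm.
Transfer each piece to the horizontal centroidal axis using Ī + A·d² with d = y − 55.83:
  flange: d = -40.83 mm → contributes +4 180 575 mm⁴
  web: d = 34.17 mm → contributes +6 819 097 mm⁴
  hole: d = 34.17 mm → contributes −14 687 mm⁴
Total I = 10 984 984 mm⁴.

Ix ≈ 1.1 × 10⁷ mm⁴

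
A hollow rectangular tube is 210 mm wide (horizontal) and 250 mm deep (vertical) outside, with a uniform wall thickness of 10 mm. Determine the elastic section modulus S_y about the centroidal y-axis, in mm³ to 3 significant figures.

Split into non-overlapping primitives; take the origin at the lower-left of the bounding box.
Outer rectangle: 210 × 250, A = 52 500 mm², x = 105 mm, Ī = 192 937 500 mm⁴.
Inner void (subtracted): 190 × 230, A = 43 700 mm², x = 105 mm, Ī = 131 464 167 mm⁴.
By symmetry the centroid is at mid-width, x̄ = 105 mm.
All pieces are centred on the centroidal y-axis, so I = ΣĪ (holes subtracted) = 61 473 333 mm⁴.
Extreme fibre distance c = 105 mm; S = I/c = 585 460 mm³.

S_y ≈ 5.85 × 10⁵ mm³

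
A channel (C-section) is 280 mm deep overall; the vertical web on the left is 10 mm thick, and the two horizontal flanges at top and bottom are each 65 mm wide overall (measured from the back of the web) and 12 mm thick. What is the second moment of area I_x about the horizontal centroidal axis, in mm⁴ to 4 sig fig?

Split into non-overlapping primitives; take the origin at the lower-left of the bounding box.
Web: 10 × 280, A = 2 800 mm², y = 140 mm, Ī = 18 293 333 mm⁴.
Top flange (beyond web): 55 × 12, A = 660 mm², y = 274 mm, Ī = 7 920 mm⁴.
Bottom flange (beyond web): 55 × 12, A = 660 mm², y = 6 mm, Ī = 7 920 mm⁴.
By symmetry the centroid is at mid-height, ȳ = 140 mm.
Transfer each piece to the horizontal centroidal axis using Ī + A·d² with d = y − 140:
  web: d = 0 mm → contributes +18 293 333 mm⁴
  top flange (beyond web): d = 134 mm → contributes +11 858 880 mm⁴
  bottom flange (beyond web): d = -134 mm → contributes +11 858 880 mm⁴
Total I = 42 011 093 mm⁴.

I_x ≈ 4.201 × 10⁷ mm⁴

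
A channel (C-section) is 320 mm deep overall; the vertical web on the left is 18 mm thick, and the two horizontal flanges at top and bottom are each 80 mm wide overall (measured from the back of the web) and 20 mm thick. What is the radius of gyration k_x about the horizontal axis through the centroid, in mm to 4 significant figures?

Break the section into simple shapes (no overlaps), measuring from the bottom-left corner of the bounding box.
Web: 18 × 320, A = 5 760 mm², y = 160 mm, Ī = 49 152 000 mm⁴.
Top flange (beyond web): 62 × 20, A = 1 240 mm², y = 310 mm, Ī = 41333.3 mm⁴.
Bottom flange (beyond web): 62 × 20, A = 1 240 mm², y = 10 mm, Ī = 41333.3 mm⁴.
By symmetry the centroid is at mid-height, ȳ = 160 mm.
Transfer each piece to the horizontal axis through the centroid using Ī + A·d² with d = y − 160:
  web: d = 0 mm → contributes +49 152 000 mm⁴
  top flange (beyond web): d = 150 mm → contributes +27 941 333 mm⁴
  bottom flange (beyond web): d = -150 mm → contributes +27 941 333 mm⁴
Total I = 105 034 667 mm⁴.
Radius of gyration: k = √(I/A) = √(105 034 667 / 8 240) = 112.902 mm.

k_x ≈ 112.9 mm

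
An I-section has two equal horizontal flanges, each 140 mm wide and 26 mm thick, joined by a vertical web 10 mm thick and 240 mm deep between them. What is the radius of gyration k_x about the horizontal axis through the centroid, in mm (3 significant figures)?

k_x ≈ 121 mm

Treat the section as a set of non-overlapping primitives; coordinates are from the bounding-box lower-left.
Bottom flange: 140 × 26, A = 3 640 mm², y = 13 mm, Ī = 205 053 mm⁴.
Web: 10 × 240, A = 2 400 mm², y = 146 mm, Ī = 11 520 000 mm⁴.
Top flange: 140 × 26, A = 3 640 mm², y = 279 mm, Ī = 205 053 mm⁴.
By symmetry the centroid is at mid-height, ȳ = 146 mm.
Transfer each piece to the horizontal axis through the centroid using Ī + A·d² with d = y − 146:
  bottom flange: d = -133 mm → contributes +64 593 013 mm⁴
  web: d = 0 mm → contributes +11 520 000 mm⁴
  top flange: d = 133 mm → contributes +64 593 013 mm⁴
Total I = 140 706 027 mm⁴.
Radius of gyration: k = √(I/A) = √(140 706 027 / 9 680) = 120.56 mm.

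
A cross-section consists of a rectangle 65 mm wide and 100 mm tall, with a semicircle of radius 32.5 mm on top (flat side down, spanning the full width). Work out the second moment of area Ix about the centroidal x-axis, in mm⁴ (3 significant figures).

Break the section into simple shapes (no overlaps), measuring from the bottom-left corner of the bounding box.
Rectangular body: 65 × 100, A = 6 500 mm², y = 50 mm, Ī = 5 416 667 mm⁴.
Semicircular cap: semicircle r = 32.5, A = 1659.2 mm², y = 113.79 mm, Ī = 122 452 mm⁴.
Centroid: ȳ = ΣA·y / ΣA = 62.972 mm.
Transfer each piece to the centroidal x-axis using Ī + A·d² with d = y − 62.972:
  rectangular body: d = -12.972 mm → contributes +6 510 493 mm⁴
  semicircular cap: d = 50.821 mm → contributes +4 407 690 mm⁴
Total I = 10 918 183 mm⁴.

Ix ≈ 1.09 × 10⁷ mm⁴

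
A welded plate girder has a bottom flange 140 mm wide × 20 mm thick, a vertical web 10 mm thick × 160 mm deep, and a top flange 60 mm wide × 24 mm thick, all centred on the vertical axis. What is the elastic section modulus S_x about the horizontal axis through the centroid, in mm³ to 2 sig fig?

Split into non-overlapping primitives; take the origin at the lower-left of the bounding box.
Bottom plate: 140 × 20, A = 2 800 mm², y = 10 mm, Ī = 93 333 mm⁴.
Web plate: 10 × 160, A = 1 600 mm², y = 100 mm, Ī = 3 413 333 mm⁴.
Top plate: 60 × 24, A = 1 440 mm², y = 192 mm, Ī = 69 120 mm⁴.
Centroid: ȳ = ΣA·y / ΣA = 79.53 mm.
Transfer each piece to the horizontal axis through the centroid using Ī + A·d² with d = y − 79.53:
  bottom plate: d = -69.53 mm → contributes +13 631 365 mm⁴
  web plate: d = 20.47 mm → contributes +4 083 489 mm⁴
  top plate: d = 112.5 mm → contributes +18 283 026 mm⁴
Total I = 35 997 880 mm⁴.
Extreme fibre distance c = 124.5 mm; S = I/c = 289 219 mm³.

S_x ≈ 2.9 × 10⁵ mm³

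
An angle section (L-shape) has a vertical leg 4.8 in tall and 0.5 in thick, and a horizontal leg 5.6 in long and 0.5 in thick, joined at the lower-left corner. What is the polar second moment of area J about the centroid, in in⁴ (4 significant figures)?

Split into non-overlapping primitives; take the origin at the lower-left of the bounding box.
Vertical leg: 0.5 × 4.8, A = 2.4 in², y = 2.4 in, Ī = 4.608 in⁴.
Horizontal leg (remainder): 5.1 × 0.5, A = 2.55 in², y = 0.25 in, Ī = 0.053125 in⁴.
Centroid: ȳ = ΣA·y / ΣA = 1.29242 in.
Transfer each piece to the centroidal x-axis using Ī + A·d² with d = y − 1.29242:
  vertical leg: d = 1.10758 in → contributes +7.55214 in⁴
  horizontal leg (remainder): d = -1.04242 in → contributes +2.82408 in⁴
Total I = 10.3762 in⁴.
For the y-axis: x̄ = 1.69242 in.
Repeating about the centroidal y-axis gives I_y = 15.2702 in⁴.
Polar second moment: J = I_x + I_y = 25.6464 in⁴.

J ≈ 25.65 in⁴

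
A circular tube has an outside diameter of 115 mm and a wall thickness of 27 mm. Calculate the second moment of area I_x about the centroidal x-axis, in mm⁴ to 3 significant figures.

Break the section into simple shapes (no overlaps), measuring from the bottom-left corner of the bounding box.
Outer circle: ⌀115, A = 10 387 mm², y = 57.5 mm, Ī = 8 585 414 mm⁴.
Bore (subtracted): ⌀61, A = 2922.5 mm², y = 57.5 mm, Ī = 679 656 mm⁴.
By symmetry the centroid is at mid-height, ȳ = 57.5 mm.
All pieces are centred on the centroidal x-axis, so I = ΣĪ (holes subtracted) = 7 905 758 mm⁴.

I_x ≈ 7.91 × 10⁶ mm⁴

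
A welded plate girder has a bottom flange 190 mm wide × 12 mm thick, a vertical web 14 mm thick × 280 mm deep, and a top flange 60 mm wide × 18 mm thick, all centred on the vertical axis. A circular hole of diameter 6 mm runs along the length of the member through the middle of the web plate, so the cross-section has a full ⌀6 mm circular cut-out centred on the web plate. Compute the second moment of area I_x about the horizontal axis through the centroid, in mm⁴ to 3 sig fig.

I_x ≈ 9.42 × 10⁷ mm⁴

Treat the section as a set of non-overlapping primitives; coordinates are from the bounding-box lower-left.
Bottom plate: 190 × 12, A = 2 280 mm², y = 6 mm, Ī = 27 360 mm⁴.
Web plate: 14 × 280, A = 3 920 mm², y = 152 mm, Ī = 25 610 667 mm⁴.
Top plate: 60 × 18, A = 1 080 mm², y = 301 mm, Ī = 29 160 mm⁴.
Hole (subtracted): ⌀6, A = 28.274 mm², y = 152 mm, Ī = 63.617 mm⁴.
Centroid: ȳ = ΣA·y / ΣA = 128.29 mm.
Transfer each piece to the horizontal axis through the centroid using Ī + A·d² with d = y − 128.29:
  bottom plate: d = -122.29 mm → contributes +34 122 745 mm⁴
  web plate: d = 23.713 mm → contributes +27 814 903 mm⁴
  top plate: d = 172.71 mm → contributes +32 245 314 mm⁴
  hole: d = 23.713 mm → contributes −15 962 mm⁴
Total I = 94 167 000 mm⁴.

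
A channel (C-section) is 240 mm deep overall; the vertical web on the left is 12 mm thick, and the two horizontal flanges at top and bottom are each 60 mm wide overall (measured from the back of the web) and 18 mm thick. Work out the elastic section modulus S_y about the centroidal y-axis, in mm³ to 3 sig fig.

S_y ≈ 3.13 × 10⁴ mm³

Split into non-overlapping primitives; take the origin at the lower-left of the bounding box.
Web: 12 × 240, A = 2 880 mm², x = 6 mm, Ī = 34 560 mm⁴.
Top flange (beyond web): 48 × 18, A = 864 mm², x = 36 mm, Ī = 165 888 mm⁴.
Bottom flange (beyond web): 48 × 18, A = 864 mm², x = 36 mm, Ī = 165 888 mm⁴.
Centroid: x̄ = ΣA·x / ΣA = 17.25 mm.
Transfer each piece to the centroidal y-axis using Ī + A·d² with d = x − 17.25:
  web: d = -11.25 mm → contributes +399 060 mm⁴
  top flange (beyond web): d = 18.75 mm → contributes +469 638 mm⁴
  bottom flange (beyond web): d = 18.75 mm → contributes +469 638 mm⁴
Total I = 1 338 336 mm⁴.
Extreme fibre distance c = 42.75 mm; S = I/c = 31 306 mm³.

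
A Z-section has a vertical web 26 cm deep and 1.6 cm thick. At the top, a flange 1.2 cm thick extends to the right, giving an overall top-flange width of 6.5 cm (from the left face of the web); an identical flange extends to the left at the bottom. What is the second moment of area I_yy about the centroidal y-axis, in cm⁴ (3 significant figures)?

Split into non-overlapping primitives; take the origin at the lower-left of the bounding box.
Web: 1.6 × 26, A = 41.6 cm², x = 5.7 cm, Ī = 8.8747 cm⁴.
Top flange (beyond web): 4.9 × 1.2, A = 5.88 cm², x = 8.95 cm, Ī = 11.765 cm⁴.
Bottom flange (beyond web): 4.9 × 1.2, A = 5.88 cm², x = 2.45 cm, Ī = 11.765 cm⁴.
Centroid: x̄ = ΣA·x / ΣA = 5.7 cm.
Transfer each piece to the centroidal y-axis using Ī + A·d² with d = x − 5.7:
  web: d = 0 cm → contributes +8.8747 cm⁴
  top flange (beyond web): d = 3.25 cm → contributes +73.872 cm⁴
  bottom flange (beyond web): d = -3.25 cm → contributes +73.872 cm⁴
Total I = 156.62 cm⁴.

I_yy ≈ 157 cm⁴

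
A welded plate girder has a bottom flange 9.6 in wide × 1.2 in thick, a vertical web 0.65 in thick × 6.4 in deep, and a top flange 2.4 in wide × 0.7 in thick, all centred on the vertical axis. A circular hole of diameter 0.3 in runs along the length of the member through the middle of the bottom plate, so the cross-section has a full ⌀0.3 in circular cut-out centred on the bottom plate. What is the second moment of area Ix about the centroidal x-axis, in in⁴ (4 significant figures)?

Decompose the section into non-overlapping parts with the origin at the bottom-left of its bounding rectangle.
Bottom plate: 9.6 × 1.2, A = 11.52 in², y = 0.6 in, Ī = 1.3824 in⁴.
Web plate: 0.65 × 6.4, A = 4.16 in², y = 4.4 in, Ī = 14.1995 in⁴.
Top plate: 2.4 × 0.7, A = 1.68 in², y = 7.95 in, Ī = 0.0686 in⁴.
Hole (subtracted): ⌀0.3, A = 0.0706858 in², y = 0.6 in, Ī = 0.000397608 in⁴.
Centroid: ȳ = ΣA·y / ΣA = 2.22852 in.
Transfer each piece to the centroidal x-axis using Ī + A·d² with d = y − 2.22852:
  bottom plate: d = -1.62852 in → contributes +31.9343 in⁴
  web plate: d = 2.17148 in → contributes +33.8152 in⁴
  top plate: d = 5.72148 in → contributes +55.064 in⁴
  hole: d = -1.62852 in → contributes −0.187862 in⁴
Total I = 120.626 in⁴.

Ix ≈ 120.6 in⁴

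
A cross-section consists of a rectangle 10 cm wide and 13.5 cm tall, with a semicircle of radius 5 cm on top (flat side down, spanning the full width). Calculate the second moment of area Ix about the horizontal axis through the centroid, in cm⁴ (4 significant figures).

Split into non-overlapping primitives; take the origin at the lower-left of the bounding box.
Rectangular body: 10 × 13.5, A = 135 cm², y = 6.75 cm, Ī = 2050.31 cm⁴.
Semicircular cap: semicircle r = 5, A = 39.2699 cm², y = 15.6221 cm, Ī = 68.5981 cm⁴.
Centroid: ȳ = ΣA·y / ΣA = 8.74923 cm.
Transfer each piece to the horizontal axis through the centroid using Ī + A·d² with d = y − 8.74923:
  rectangular body: d = -1.99923 cm → contributes +2589.9 cm⁴
  semicircular cap: d = 6.87284 cm → contributes +1923.55 cm⁴
Total I = 4513.44 cm⁴.

Ix ≈ 4513 cm⁴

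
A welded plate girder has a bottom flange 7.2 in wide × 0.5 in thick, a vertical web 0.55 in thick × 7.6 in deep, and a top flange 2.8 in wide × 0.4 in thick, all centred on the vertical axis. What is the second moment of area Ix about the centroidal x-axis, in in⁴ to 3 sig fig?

Ix ≈ 85.7 in⁴

Split into non-overlapping primitives; take the origin at the lower-left of the bounding box.
Bottom plate: 7.2 × 0.5, A = 3.6 in², y = 0.25 in, Ī = 0.075 in⁴.
Web plate: 0.55 × 7.6, A = 4.18 in², y = 4.3 in, Ī = 20.12 in⁴.
Top plate: 2.8 × 0.4, A = 1.12 in², y = 8.3 in, Ī = 0.014933 in⁴.
Centroid: ȳ = ΣA·y / ΣA = 3.1652 in.
Transfer each piece to the centroidal x-axis using Ī + A·d² with d = y − 3.1652:
  bottom plate: d = -2.9152 in → contributes +30.669 in⁴
  web plate: d = 1.1348 in → contributes +25.503 in⁴
  top plate: d = 5.1348 in → contributes +29.545 in⁴
Total I = 85.717 in⁴.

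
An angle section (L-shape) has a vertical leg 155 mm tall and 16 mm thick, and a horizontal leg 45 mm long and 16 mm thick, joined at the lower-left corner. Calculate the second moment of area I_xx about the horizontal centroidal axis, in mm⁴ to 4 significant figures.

Split into non-overlapping primitives; take the origin at the lower-left of the bounding box.
Vertical leg: 16 × 155, A = 2 480 mm², y = 77.5 mm, Ī = 4 965 167 mm⁴.
Horizontal leg (remainder): 29 × 16, A = 464 mm², y = 8 mm, Ī = 9898.67 mm⁴.
Centroid: ȳ = ΣA·y / ΣA = 66.5462 mm.
Transfer each piece to the horizontal centroidal axis using Ī + A·d² with d = y − 66.5462:
  vertical leg: d = 10.9538 mm → contributes +5 262 732 mm⁴
  horizontal leg (remainder): d = -58.5462 mm → contributes +1 600 332 mm⁴
Total I = 6 863 063 mm⁴.

I_xx ≈ 6.863 × 10⁶ mm⁴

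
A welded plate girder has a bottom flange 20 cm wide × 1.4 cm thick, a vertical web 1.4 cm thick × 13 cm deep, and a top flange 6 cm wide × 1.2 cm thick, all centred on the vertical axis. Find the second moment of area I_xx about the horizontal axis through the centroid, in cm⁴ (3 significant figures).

Treat the section as a set of non-overlapping primitives; coordinates are from the bounding-box lower-left.
Bottom plate: 20 × 1.4, A = 28 cm², y = 0.7 cm, Ī = 4.5733 cm⁴.
Web plate: 1.4 × 13, A = 18.2 cm², y = 7.9 cm, Ī = 256.32 cm⁴.
Top plate: 6 × 1.2, A = 7.2 cm², y = 15 cm, Ī = 0.864 cm⁴.
Centroid: ȳ = ΣA·y / ΣA = 5.082 cm.
Transfer each piece to the horizontal axis through the centroid using Ī + A·d² with d = y − 5.082:
  bottom plate: d = -4.382 cm → contributes +542.23 cm⁴
  web plate: d = 2.818 cm → contributes +400.84 cm⁴
  top plate: d = 9.918 cm → contributes +709.1 cm⁴
Total I = 1652.2 cm⁴.

I_xx ≈ 1650 cm⁴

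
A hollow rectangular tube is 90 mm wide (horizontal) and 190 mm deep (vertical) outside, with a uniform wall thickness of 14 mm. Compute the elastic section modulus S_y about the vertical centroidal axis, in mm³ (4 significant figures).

Decompose the section into non-overlapping parts with the origin at the bottom-left of its bounding rectangle.
Outer rectangle: 90 × 190, A = 17 100 mm², x = 45 mm, Ī = 11 542 500 mm⁴.
Inner void (subtracted): 62 × 162, A = 10 044 mm², x = 45 mm, Ī = 3 217 428 mm⁴.
By symmetry the centroid is at mid-width, x̄ = 45 mm.
All pieces are centred on the vertical centroidal axis, so I = ΣĪ (holes subtracted) = 8 325 072 mm⁴.
Extreme fibre distance c = 45 mm; S = I/c = 185 002 mm³.

S_y ≈ 1.850 × 10⁵ mm³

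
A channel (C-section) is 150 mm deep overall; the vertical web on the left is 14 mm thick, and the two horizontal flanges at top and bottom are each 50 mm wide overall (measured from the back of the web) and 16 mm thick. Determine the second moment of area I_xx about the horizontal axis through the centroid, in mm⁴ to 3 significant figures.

I_xx ≈ 9.13 × 10⁶ mm⁴

Decompose the section into non-overlapping parts with the origin at the bottom-left of its bounding rectangle.
Web: 14 × 150, A = 2 100 mm², y = 75 mm, Ī = 3 937 500 mm⁴.
Top flange (beyond web): 36 × 16, A = 576 mm², y = 142 mm, Ī = 12 288 mm⁴.
Bottom flange (beyond web): 36 × 16, A = 576 mm², y = 8 mm, Ī = 12 288 mm⁴.
By symmetry the centroid is at mid-height, ȳ = 75 mm.
Transfer each piece to the horizontal axis through the centroid using Ī + A·d² with d = y − 75:
  web: d = 0 mm → contributes +3 937 500 mm⁴
  top flange (beyond web): d = 67 mm → contributes +2 597 952 mm⁴
  bottom flange (beyond web): d = -67 mm → contributes +2 597 952 mm⁴
Total I = 9 133 404 mm⁴.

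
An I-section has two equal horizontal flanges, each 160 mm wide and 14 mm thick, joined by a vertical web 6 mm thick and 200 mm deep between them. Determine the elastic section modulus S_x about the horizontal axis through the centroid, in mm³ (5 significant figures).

Break the section into simple shapes (no overlaps), measuring from the bottom-left corner of the bounding box.
Bottom flange: 160 × 14, A = 2 240 mm², y = 7 mm, Ī = 36586.67 mm⁴.
Web: 6 × 200, A = 1 200 mm², y = 114 mm, Ī = 4 000 000 mm⁴.
Top flange: 160 × 14, A = 2 240 mm², y = 221 mm, Ī = 36586.67 mm⁴.
By symmetry the centroid is at mid-height, ȳ = 114 mm.
Transfer each piece to the horizontal axis through the centroid using Ī + A·d² with d = y − 114:
  bottom flange: d = -107 mm → contributes +25 682 347 mm⁴
  web: d = 0 mm → contributes +4 000 000 mm⁴
  top flange: d = 107 mm → contributes +25 682 347 mm⁴
Total I = 55 364 693 mm⁴.
Extreme fibre distance c = 114 mm; S = I/c = 485655.2 mm³.

S_x ≈ 4.8566 × 10⁵ mm³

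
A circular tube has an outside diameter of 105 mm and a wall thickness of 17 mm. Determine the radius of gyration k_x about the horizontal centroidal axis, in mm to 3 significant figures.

Split into non-overlapping primitives; take the origin at the lower-left of the bounding box.
Outer circle: ⌀105, A = 8 659 mm², y = 52.5 mm, Ī = 5 966 602 mm⁴.
Bore (subtracted): ⌀71, A = 3959.2 mm², y = 52.5 mm, Ī = 1 247 393 mm⁴.
By symmetry the centroid is at mid-height, ȳ = 52.5 mm.
All pieces are centred on the horizontal centroidal axis, so I = ΣĪ (holes subtracted) = 4 719 209 mm⁴.
Radius of gyration: k = √(I/A) = √(4 719 209 / 4699.8) = 31.688 mm.

k_x ≈ 31.7 mm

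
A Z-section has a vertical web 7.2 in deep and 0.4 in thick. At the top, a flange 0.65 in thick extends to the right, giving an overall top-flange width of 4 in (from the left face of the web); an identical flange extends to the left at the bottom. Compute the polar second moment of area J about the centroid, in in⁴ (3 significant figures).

J ≈ 86.6 in⁴

Decompose the section into non-overlapping parts with the origin at the bottom-left of its bounding rectangle.
Web: 0.4 × 7.2, A = 2.88 in², y = 3.6 in, Ī = 12.442 in⁴.
Top flange (beyond web): 3.6 × 0.65, A = 2.34 in², y = 6.875 in, Ī = 0.082388 in⁴.
Bottom flange (beyond web): 3.6 × 0.65, A = 2.34 in², y = 0.325 in, Ī = 0.082388 in⁴.
Centroid: ȳ = ΣA·y / ΣA = 3.6 in.
Transfer each piece to the centroidal x-axis using Ī + A·d² with d = y − 3.6:
  web: d = 0 in → contributes +12.442 in⁴
  top flange (beyond web): d = 3.275 in → contributes +25.18 in⁴
  bottom flange (beyond web): d = -3.275 in → contributes +25.18 in⁴
Total I = 62.802 in⁴.
For the y-axis: x̄ = 3.8 in.
Repeating about the centroidal y-axis gives I_y = 23.813 in⁴.
Polar second moment: J = I_x + I_y = 86.615 in⁴.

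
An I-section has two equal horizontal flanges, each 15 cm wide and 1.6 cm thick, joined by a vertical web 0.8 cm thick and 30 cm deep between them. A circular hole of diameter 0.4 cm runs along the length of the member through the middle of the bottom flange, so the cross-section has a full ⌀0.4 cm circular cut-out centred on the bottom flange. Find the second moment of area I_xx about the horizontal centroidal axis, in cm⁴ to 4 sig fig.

Treat the section as a set of non-overlapping primitives; coordinates are from the bounding-box lower-left.
Bottom flange: 15 × 1.6, A = 24 cm², y = 0.8 cm, Ī = 5.12 cm⁴.
Web: 0.8 × 30, A = 24 cm², y = 16.6 cm, Ī = 1 800 cm⁴.
Top flange: 15 × 1.6, A = 24 cm², y = 32.4 cm, Ī = 5.12 cm⁴.
Hole (subtracted): ⌀0.4, A = 0.125664 cm², y = 0.8 cm, Ī = 0.00125664 cm⁴.
Centroid: ȳ = ΣA·y / ΣA = 16.6276 cm.
Transfer each piece to the horizontal centroidal axis using Ī + A·d² with d = y − 16.6276:
  bottom flange: d = -15.8276 cm → contributes +6017.45 cm⁴
  web: d = -0.0276244 cm → contributes +1800.02 cm⁴
  top flange: d = 15.7724 cm → contributes +5975.55 cm⁴
  hole: d = -15.8276 cm → contributes −31.4817 cm⁴
Total I = 13761.5 cm⁴.

I_xx ≈ 1.376 × 10⁴ cm⁴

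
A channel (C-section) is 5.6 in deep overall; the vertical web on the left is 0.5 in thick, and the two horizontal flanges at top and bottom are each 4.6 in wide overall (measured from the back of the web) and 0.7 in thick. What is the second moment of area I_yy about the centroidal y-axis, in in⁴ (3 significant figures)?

I_yy ≈ 18.1 in⁴

Decompose the section into non-overlapping parts with the origin at the bottom-left of its bounding rectangle.
Web: 0.5 × 5.6, A = 2.8 in², x = 0.25 in, Ī = 0.058333 in⁴.
Top flange (beyond web): 4.1 × 0.7, A = 2.87 in², x = 2.55 in, Ī = 4.0204 in⁴.
Bottom flange (beyond web): 4.1 × 0.7, A = 2.87 in², x = 2.55 in, Ī = 4.0204 in⁴.
Centroid: x̄ = ΣA·x / ΣA = 1.7959 in.
Transfer each piece to the centroidal y-axis using Ī + A·d² with d = x − 1.7959:
  web: d = -1.5459 in → contributes +6.7498 in⁴
  top flange (beyond web): d = 0.7541 in → contributes +5.6525 in⁴
  bottom flange (beyond web): d = 0.7541 in → contributes +5.6525 in⁴
Total I = 18.055 in⁴.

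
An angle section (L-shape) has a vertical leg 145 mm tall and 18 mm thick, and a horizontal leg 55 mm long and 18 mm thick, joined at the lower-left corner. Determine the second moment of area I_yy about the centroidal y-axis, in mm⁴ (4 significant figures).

I_yy ≈ 5.477 × 10⁵ mm⁴

Decompose the section into non-overlapping parts with the origin at the bottom-left of its bounding rectangle.
Vertical leg: 18 × 145, A = 2 610 mm², x = 9 mm, Ī = 70 470 mm⁴.
Horizontal leg (remainder): 37 × 18, A = 666 mm², x = 36.5 mm, Ī = 75979.5 mm⁴.
Centroid: x̄ = ΣA·x / ΣA = 14.5907 mm.
Transfer each piece to the centroidal y-axis using Ī + A·d² with d = x − 14.5907:
  vertical leg: d = -5.59066 mm → contributes +152 047 mm⁴
  horizontal leg (remainder): d = 21.9093 mm → contributes +395 672 mm⁴
Total I = 547 719 mm⁴.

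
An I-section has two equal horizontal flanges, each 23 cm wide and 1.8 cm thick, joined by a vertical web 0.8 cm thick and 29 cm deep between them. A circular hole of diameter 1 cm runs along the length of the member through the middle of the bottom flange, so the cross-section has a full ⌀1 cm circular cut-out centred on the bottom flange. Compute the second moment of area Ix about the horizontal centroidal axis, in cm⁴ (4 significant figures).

Ix ≈ 2.110 × 10⁴ cm⁴

Treat the section as a set of non-overlapping primitives; coordinates are from the bounding-box lower-left.
Bottom flange: 23 × 1.8, A = 41.4 cm², y = 0.9 cm, Ī = 11.178 cm⁴.
Web: 0.8 × 29, A = 23.2 cm², y = 16.3 cm, Ī = 1625.93 cm⁴.
Top flange: 23 × 1.8, A = 41.4 cm², y = 31.7 cm, Ī = 11.178 cm⁴.
Hole (subtracted): ⌀1, A = 0.785398 cm², y = 0.9 cm, Ī = 0.0490874 cm⁴.
Centroid: ȳ = ΣA·y / ΣA = 16.415 cm.
Transfer each piece to the horizontal centroidal axis using Ī + A·d² with d = y − 16.415:
  bottom flange: d = -15.515 cm → contributes +9976.73 cm⁴
  web: d = -0.114957 cm → contributes +1626.24 cm⁴
  top flange: d = 15.285 cm → contributes +9683.57 cm⁴
  hole: d = -15.515 cm → contributes −189.105 cm⁴
Total I = 21097.4 cm⁴.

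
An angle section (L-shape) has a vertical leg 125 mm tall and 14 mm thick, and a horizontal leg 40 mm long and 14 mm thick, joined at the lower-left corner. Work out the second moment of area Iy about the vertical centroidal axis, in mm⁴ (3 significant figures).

Iy ≈ 1.70 × 10⁵ mm⁴

Split into non-overlapping primitives; take the origin at the lower-left of the bounding box.
Vertical leg: 14 × 125, A = 1 750 mm², x = 7 mm, Ī = 28 583 mm⁴.
Horizontal leg (remainder): 26 × 14, A = 364 mm², x = 27 mm, Ī = 20 505 mm⁴.
Centroid: x̄ = ΣA·x / ΣA = 10.444 mm.
Transfer each piece to the vertical centroidal axis using Ī + A·d² with d = x − 10.444:
  vertical leg: d = -3.4437 mm → contributes +49 337 mm⁴
  horizontal leg (remainder): d = 16.556 mm → contributes +120 282 mm⁴
Total I = 169 618 mm⁴.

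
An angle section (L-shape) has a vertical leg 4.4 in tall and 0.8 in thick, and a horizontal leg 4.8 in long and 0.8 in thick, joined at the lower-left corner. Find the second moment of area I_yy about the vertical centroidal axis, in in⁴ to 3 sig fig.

Treat the section as a set of non-overlapping primitives; coordinates are from the bounding-box lower-left.
Vertical leg: 0.8 × 4.4, A = 3.52 in², x = 0.4 in, Ī = 0.18773 in⁴.
Horizontal leg (remainder): 4 × 0.8, A = 3.2 in², x = 2.8 in, Ī = 4.2667 in⁴.
Centroid: x̄ = ΣA·x / ΣA = 1.5429 in.
Transfer each piece to the vertical centroidal axis using Ī + A·d² with d = x − 1.5429:
  vertical leg: d = -1.1429 in → contributes +4.7853 in⁴
  horizontal leg (remainder): d = 1.2571 in → contributes +9.324 in⁴
Total I = 14.109 in⁴.

I_yy ≈ 14.1 in⁴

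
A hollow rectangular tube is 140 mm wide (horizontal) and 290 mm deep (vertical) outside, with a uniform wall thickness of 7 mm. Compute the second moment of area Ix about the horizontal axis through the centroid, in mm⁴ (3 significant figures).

Break the section into simple shapes (no overlaps), measuring from the bottom-left corner of the bounding box.
Outer rectangle: 140 × 290, A = 40 600 mm², y = 145 mm, Ī = 284 538 333 mm⁴.
Inner void (subtracted): 126 × 276, A = 34 776 mm², y = 145 mm, Ī = 220 758 048 mm⁴.
By symmetry the centroid is at mid-height, ȳ = 145 mm.
All pieces are centred on the horizontal axis through the centroid, so I = ΣĪ (holes subtracted) = 63 780 285 mm⁴.

Ix ≈ 6.38 × 10⁷ mm⁴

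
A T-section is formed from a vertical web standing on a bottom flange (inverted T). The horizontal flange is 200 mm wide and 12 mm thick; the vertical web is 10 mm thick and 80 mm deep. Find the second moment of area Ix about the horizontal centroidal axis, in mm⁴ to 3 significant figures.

Split into non-overlapping primitives; take the origin at the lower-left of the bounding box.
Flange: 200 × 12, A = 2 400 mm², y = 6 mm, Ī = 28 800 mm⁴.
Web: 10 × 80, A = 800 mm², y = 52 mm, Ī = 426 667 mm⁴.
Centroid: ȳ = ΣA·y / ΣA = 17.5 mm.
Transfer each piece to the horizontal centroidal axis using Ī + A·d² with d = y − 17.5:
  flange: d = -11.5 mm → contributes +346 200 mm⁴
  web: d = 34.5 mm → contributes +1 378 867 mm⁴
Total I = 1 725 067 mm⁴.

Ix ≈ 1.73 × 10⁶ mm⁴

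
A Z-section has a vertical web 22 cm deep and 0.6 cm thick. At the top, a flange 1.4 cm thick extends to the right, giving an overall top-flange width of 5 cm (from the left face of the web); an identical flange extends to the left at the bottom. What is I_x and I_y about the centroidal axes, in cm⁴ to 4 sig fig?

I_x ≈ 1841 cm⁴, I_y ≈ 97.27 cm⁴

Treat the section as a set of non-overlapping primitives; coordinates are from the bounding-box lower-left.
Web: 0.6 × 22, A = 13.2 cm², y = 11 cm, Ī = 532.4 cm⁴.
Top flange (beyond web): 4.4 × 1.4, A = 6.16 cm², y = 21.3 cm, Ī = 1.00613 cm⁴.
Bottom flange (beyond web): 4.4 × 1.4, A = 6.16 cm², y = 0.7 cm, Ī = 1.00613 cm⁴.
Centroid: ȳ = ΣA·y / ΣA = 11 cm.
Transfer each piece to the centroidal x-axis using Ī + A·d² with d = y − 11:
  web: d = 0 cm → contributes +532.4 cm⁴
  top flange (beyond web): d = 10.3 cm → contributes +654.521 cm⁴
  bottom flange (beyond web): d = -10.3 cm → contributes +654.521 cm⁴
Total I = 1841.44 cm⁴.
For the y-axis: x̄ = 4.7 cm.
Repeating about the centroidal y-axis gives I_y = 97.2723 cm⁴.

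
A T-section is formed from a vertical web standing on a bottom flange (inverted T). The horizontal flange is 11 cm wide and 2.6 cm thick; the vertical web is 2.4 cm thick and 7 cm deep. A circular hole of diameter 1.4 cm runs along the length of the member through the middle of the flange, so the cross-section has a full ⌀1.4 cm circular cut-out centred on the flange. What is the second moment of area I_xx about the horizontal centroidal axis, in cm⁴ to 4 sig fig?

Split into non-overlapping primitives; take the origin at the lower-left of the bounding box.
Flange: 11 × 2.6, A = 28.6 cm², y = 1.3 cm, Ī = 16.1113 cm⁴.
Web: 2.4 × 7, A = 16.8 cm², y = 6.1 cm, Ī = 68.6 cm⁴.
Hole (subtracted): ⌀1.4, A = 1.53938 cm², y = 1.3 cm, Ī = 0.188574 cm⁴.
Centroid: ȳ = ΣA·y / ΣA = 3.13855 cm.
Transfer each piece to the horizontal centroidal axis using Ī + A·d² with d = y − 3.13855:
  flange: d = -1.83855 cm → contributes +112.787 cm⁴
  web: d = 2.96145 cm → contributes +215.939 cm⁴
  hole: d = -1.83855 cm → contributes −5.3921 cm⁴
Total I = 323.334 cm⁴.

I_xx ≈ 323.3 cm⁴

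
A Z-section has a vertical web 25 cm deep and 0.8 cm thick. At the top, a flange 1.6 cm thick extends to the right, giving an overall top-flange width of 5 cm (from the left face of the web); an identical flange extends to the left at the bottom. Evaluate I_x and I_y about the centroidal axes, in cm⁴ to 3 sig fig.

Decompose the section into non-overlapping parts with the origin at the bottom-left of its bounding rectangle.
Web: 0.8 × 25, A = 20 cm², y = 12.5 cm, Ī = 1041.7 cm⁴.
Top flange (beyond web): 4.2 × 1.6, A = 6.72 cm², y = 24.2 cm, Ī = 1.4336 cm⁴.
Bottom flange (beyond web): 4.2 × 1.6, A = 6.72 cm², y = 0.8 cm, Ī = 1.4336 cm⁴.
Centroid: ȳ = ΣA·y / ΣA = 12.5 cm.
Transfer each piece to the centroidal x-axis using Ī + A·d² with d = y − 12.5:
  web: d = 0 cm → contributes +1041.7 cm⁴
  top flange (beyond web): d = 11.7 cm → contributes +921.33 cm⁴
  bottom flange (beyond web): d = -11.7 cm → contributes +921.33 cm⁴
Total I = 2884.3 cm⁴.
For the y-axis: x̄ = 4.6 cm.
Repeating about the centroidal y-axis gives I_y = 104.82 cm⁴.

I_x ≈ 2880 cm⁴, I_y ≈ 105 cm⁴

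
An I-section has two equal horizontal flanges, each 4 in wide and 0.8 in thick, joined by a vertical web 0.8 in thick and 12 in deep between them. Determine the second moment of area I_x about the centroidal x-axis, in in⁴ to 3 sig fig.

I_x ≈ 378 in⁴

Split into non-overlapping primitives; take the origin at the lower-left of the bounding box.
Bottom flange: 4 × 0.8, A = 3.2 in², y = 0.4 in, Ī = 0.17067 in⁴.
Web: 0.8 × 12, A = 9.6 in², y = 6.8 in, Ī = 115.2 in⁴.
Top flange: 4 × 0.8, A = 3.2 in², y = 13.2 in, Ī = 0.17067 in⁴.
By symmetry the centroid is at mid-height, ȳ = 6.8 in.
Transfer each piece to the centroidal x-axis using Ī + A·d² with d = y − 6.8:
  bottom flange: d = -6.4 in → contributes +131.24 in⁴
  web: d = 0 in → contributes +115.2 in⁴
  top flange: d = 6.4 in → contributes +131.24 in⁴
Total I = 377.69 in⁴.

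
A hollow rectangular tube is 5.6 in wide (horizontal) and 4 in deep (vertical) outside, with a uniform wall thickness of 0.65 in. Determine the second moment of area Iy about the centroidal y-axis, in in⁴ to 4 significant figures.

Iy ≈ 40.65 in⁴

Break the section into simple shapes (no overlaps), measuring from the bottom-left corner of the bounding box.
Outer rectangle: 5.6 × 4, A = 22.4 in², x = 2.8 in, Ī = 58.5387 in⁴.
Inner void (subtracted): 4.3 × 2.7, A = 11.61 in², x = 2.8 in, Ī = 17.8891 in⁴.
By symmetry the centroid is at mid-width, x̄ = 2.8 in.
All pieces are centred on the centroidal y-axis, so I = ΣĪ (holes subtracted) = 40.6496 in⁴.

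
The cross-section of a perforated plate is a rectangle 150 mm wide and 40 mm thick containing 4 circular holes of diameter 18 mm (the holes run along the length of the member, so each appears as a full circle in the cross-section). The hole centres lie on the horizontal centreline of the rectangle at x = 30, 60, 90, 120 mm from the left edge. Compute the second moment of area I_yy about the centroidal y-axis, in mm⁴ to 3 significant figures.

I_yy ≈ 1.01 × 10⁷ mm⁴

Split into non-overlapping primitives; take the origin at the lower-left of the bounding box.
Plate: 150 × 40, A = 6 000 mm², x = 75 mm, Ī = 11 250 000 mm⁴.
Hole 1 (subtracted): ⌀18, A = 254.47 mm², x = 30 mm, Ī = 5 153 mm⁴.
Hole 2 (subtracted): ⌀18, A = 254.47 mm², x = 60 mm, Ī = 5 153 mm⁴.
Hole 3 (subtracted): ⌀18, A = 254.47 mm², x = 90 mm, Ī = 5 153 mm⁴.
Hole 4 (subtracted): ⌀18, A = 254.47 mm², x = 120 mm, Ī = 5 153 mm⁴.
By symmetry the centroid is at mid-width, x̄ = 75 mm.
Transfer each piece to the centroidal y-axis using Ī + A·d² with d = x − 75:
  plate: d = 0 mm → contributes +11 250 000 mm⁴
  hole 1: d = -45 mm → contributes −520 453 mm⁴
  hole 2: d = -15 mm → contributes −62 409 mm⁴
  hole 3: d = 15 mm → contributes −62 409 mm⁴
  hole 4: d = 45 mm → contributes −520 453 mm⁴
Total I = 10 084 277 mm⁴.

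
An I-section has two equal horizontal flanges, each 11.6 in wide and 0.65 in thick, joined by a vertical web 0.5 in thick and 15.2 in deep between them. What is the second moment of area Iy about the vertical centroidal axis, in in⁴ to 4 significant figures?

Iy ≈ 169.3 in⁴

Decompose the section into non-overlapping parts with the origin at the bottom-left of its bounding rectangle.
Bottom flange: 11.6 × 0.65, A = 7.54 in², x = 5.8 in, Ī = 84.5485 in⁴.
Web: 0.5 × 15.2, A = 7.6 in², x = 5.8 in, Ī = 0.158333 in⁴.
Top flange: 11.6 × 0.65, A = 7.54 in², x = 5.8 in, Ī = 84.5485 in⁴.
By symmetry the centroid is at mid-width, x̄ = 5.8 in.
All pieces are centred on the vertical centroidal axis, so I = ΣĪ = 169.255 in⁴.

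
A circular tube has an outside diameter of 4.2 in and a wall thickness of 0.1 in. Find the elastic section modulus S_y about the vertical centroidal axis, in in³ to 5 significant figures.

S_y ≈ 1.2896 in³

Decompose the section into non-overlapping parts with the origin at the bottom-left of its bounding rectangle.
Outer circle: ⌀4.2, A = 13.85442 in², x = 2.1 in, Ī = 15.2745 in⁴.
Bore (subtracted): ⌀4, A = 12.56637 in², x = 2.1 in, Ī = 12.56637 in⁴.
By symmetry the centroid is at mid-width, x̄ = 2.1 in.
All pieces are centred on the vertical centroidal axis, so I = ΣĪ (holes subtracted) = 2.708131 in⁴.
Extreme fibre distance c = 2.1 in; S = I/c = 1.289586 in³.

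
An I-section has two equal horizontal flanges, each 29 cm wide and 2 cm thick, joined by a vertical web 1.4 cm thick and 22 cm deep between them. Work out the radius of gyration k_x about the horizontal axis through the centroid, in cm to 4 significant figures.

Treat the section as a set of non-overlapping primitives; coordinates are from the bounding-box lower-left.
Bottom flange: 29 × 2, A = 58 cm², y = 1 cm, Ī = 19.3333 cm⁴.
Web: 1.4 × 22, A = 30.8 cm², y = 13 cm, Ī = 1242.27 cm⁴.
Top flange: 29 × 2, A = 58 cm², y = 25 cm, Ī = 19.3333 cm⁴.
By symmetry the centroid is at mid-height, ȳ = 13 cm.
Transfer each piece to the horizontal axis through the centroid using Ī + A·d² with d = y − 13:
  bottom flange: d = -12 cm → contributes +8371.33 cm⁴
  web: d = 0 cm → contributes +1242.27 cm⁴
  top flange: d = 12 cm → contributes +8371.33 cm⁴
Total I = 17984.9 cm⁴.
Radius of gyration: k = √(I/A) = √(17984.9 / 146.8) = 11.0686 cm.

k_x ≈ 11.07 cm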